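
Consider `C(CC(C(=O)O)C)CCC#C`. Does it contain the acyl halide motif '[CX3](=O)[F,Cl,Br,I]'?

No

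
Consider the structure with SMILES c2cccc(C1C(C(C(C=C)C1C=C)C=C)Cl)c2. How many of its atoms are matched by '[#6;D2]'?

The query [#6;D2] means: any carbon bonded to exactly two heavy atoms.
Check the 18 heavy atoms by environment: 5× C (D3) → no; 3× C (D2) → match; 3× C (D1) → no; 1× Cl (D1) → no; 1× c (aromatic, D3) → no; 5× c (aromatic, D2) → match.
Summing the matching environments: 3 + 5 = 8 matching atoms.

8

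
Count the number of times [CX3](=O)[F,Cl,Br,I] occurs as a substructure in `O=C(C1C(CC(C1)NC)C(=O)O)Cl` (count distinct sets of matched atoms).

1

[CX3](=O)[F,Cl,Br,I] is the SMARTS for an acyl halide: a carbonyl carbon bonded to a halogen.
Exactly one fragment in the molecule meets all constraints, giving 1 match.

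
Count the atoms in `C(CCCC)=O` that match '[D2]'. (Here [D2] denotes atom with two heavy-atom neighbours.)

4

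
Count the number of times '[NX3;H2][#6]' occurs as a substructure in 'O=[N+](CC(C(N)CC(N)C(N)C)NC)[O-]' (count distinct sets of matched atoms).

3

[NX3;H2][#6] is the SMARTS for a primary amine: a trivalent nitrogen with two H attached to carbon.
The molecule carries 3 separate instances of a primary amino group (-NH2) meeting every constraint; each maps to a distinct set of atoms, giving 3 matches.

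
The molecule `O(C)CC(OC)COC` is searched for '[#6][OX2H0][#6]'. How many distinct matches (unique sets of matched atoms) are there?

[#6][OX2H0][#6] is the SMARTS for an ether: an aliphatic oxygen bridging two carbons with no H on the oxygen.
The molecule carries 3 separate instances of a methoxy ether (-OCH3) meeting every constraint; each maps to a distinct set of atoms, giving 3 matches.

3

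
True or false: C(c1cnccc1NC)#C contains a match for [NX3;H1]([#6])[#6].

The pattern [NX3;H1]([#6])[#6] describes a trivalent nitrogen with one H, bonded to two carbons — a secondary amine.
The molecule carries an N-methylamino group (-NHCH3), whose atoms satisfy every constraint of the query, so the pattern matches.

True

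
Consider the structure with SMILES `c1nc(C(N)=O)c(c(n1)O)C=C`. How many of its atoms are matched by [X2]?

Check the 12 heavy atoms by environment: 2× n (aromatic, X2) → match; 4× c (aromatic, X3) → no; 1× O (X2) → match; 3× C (X3) → no; 1× O (X1) → no; 1× N (X3) → no.
Summing the matching environments: 2 + 1 = 3 matching atoms.

3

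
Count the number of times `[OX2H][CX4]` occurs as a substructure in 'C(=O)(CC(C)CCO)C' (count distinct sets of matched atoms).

[OX2H][CX4] is the SMARTS for an aliphatic alcohol: a hydroxyl oxygen bound to an sp3 (X4) carbon.
Exactly one fragment in the molecule meets all constraints, giving 1 match.

1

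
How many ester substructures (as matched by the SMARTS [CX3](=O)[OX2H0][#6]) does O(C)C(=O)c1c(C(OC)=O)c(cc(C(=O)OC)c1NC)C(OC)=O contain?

4

[CX3](=O)[OX2H0][#6] is the SMARTS for an ester: a carbonyl carbon bonded to an oxygen that is itself bonded to carbon (no H on that O).
The molecule carries 4 separate instances of a methyl-ester group (-C(=O)OCH3) meeting every constraint; each maps to a distinct set of atoms, giving 4 matches.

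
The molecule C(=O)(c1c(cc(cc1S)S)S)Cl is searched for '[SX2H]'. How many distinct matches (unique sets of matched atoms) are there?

[SX2H] is the SMARTS for a thiol: an aliphatic sulfur with two connections, one being H.
The molecule carries 3 separate instances of a thiol (-SH) meeting every constraint; each maps to a distinct set of atoms, giving 3 matches.

3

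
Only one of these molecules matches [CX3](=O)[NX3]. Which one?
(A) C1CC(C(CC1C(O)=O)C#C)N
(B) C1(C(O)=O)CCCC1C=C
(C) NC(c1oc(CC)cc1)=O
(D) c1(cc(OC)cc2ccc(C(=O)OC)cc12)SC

[CX3](=O)[NX3] describes a carbonyl carbon bonded to a trivalent nitrogen (an amide).
(A) has a carboxylic acid group (-C(=O)OH) but the carbonyl is bonded to O, not to an NX3 nitrogen.
(B) has a carboxylic acid group (-C(=O)OH) but the carbonyl is bonded to O, not to an NX3 nitrogen.
(C) contains a primary amide (-C(=O)NH2), which satisfies every atom and bond constraint.
(D) has a methyl-ester group (-C(=O)OCH3) but the carbonyl is bonded to O, not to an NX3 nitrogen.
So the answer is (C).

C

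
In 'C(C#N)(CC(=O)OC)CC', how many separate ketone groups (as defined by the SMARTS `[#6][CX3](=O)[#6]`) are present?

0

[#6][CX3](=O)[#6] is the SMARTS for a ketone: a carbonyl carbon (no H) flanked by two carbons.
The molecule has a methyl-ester group (-C(=O)OCH3), but one neighbour of the carbonyl carbon is O, not C; nothing else fits, so there are 0 matches.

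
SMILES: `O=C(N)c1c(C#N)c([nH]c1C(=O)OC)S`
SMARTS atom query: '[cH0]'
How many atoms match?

4

The query [cH0] means: aromatic carbon with no attached hydrogen (substituted or ring-fusion).
Check the 15 heavy atoms by environment: 1× n (aromatic, H1) → no; 4× c (aromatic, H0) → match; 1× S (H1) → no; 3× C (H0) → no; 1× N (H0) → no; 3× O (H0) → no; 1× C (H3) → no; 1× N (H2) → no.
That gives 4 matching atoms.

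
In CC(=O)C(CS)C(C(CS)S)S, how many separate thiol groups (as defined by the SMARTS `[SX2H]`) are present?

[SX2H] is the SMARTS for a thiol: an aliphatic sulfur with two connections, one being H.
The molecule carries 4 separate instances of a thiol (-SH) meeting every constraint; each maps to a distinct set of atoms, giving 4 matches.

4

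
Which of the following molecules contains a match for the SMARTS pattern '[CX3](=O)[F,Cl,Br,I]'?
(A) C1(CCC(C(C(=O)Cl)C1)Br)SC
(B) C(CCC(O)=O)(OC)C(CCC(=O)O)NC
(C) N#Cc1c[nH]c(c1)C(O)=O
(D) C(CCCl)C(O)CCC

A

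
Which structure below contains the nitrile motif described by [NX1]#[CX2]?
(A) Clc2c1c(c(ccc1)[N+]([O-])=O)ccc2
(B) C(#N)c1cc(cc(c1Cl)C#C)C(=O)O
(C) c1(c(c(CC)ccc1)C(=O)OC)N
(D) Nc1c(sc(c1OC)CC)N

B

[NX1]#[CX2] describes a nitrogen triple-bonded to a two-connected carbon (a nitrile).
(A) has a nitro group (-[N+](=O)[O-]) but there is no C#N triple bond.
(B) contains a nitrile (-C#N), which satisfies every atom and bond constraint.
(C) has a primary amino group (-NH2) but the nitrogen is NX3 (three connections), not NX1 triple-bonded.
(D) has a primary amino group (-NH2) but the nitrogen is NX3 (three connections), not NX1 triple-bonded.
So the answer is (B).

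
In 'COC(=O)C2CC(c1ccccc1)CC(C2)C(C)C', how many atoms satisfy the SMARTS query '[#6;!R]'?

5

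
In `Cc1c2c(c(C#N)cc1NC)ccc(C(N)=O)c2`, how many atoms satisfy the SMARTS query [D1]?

5

The query [D1] means: atom with exactly one heavy-atom neighbour (degree 1).
Check the 18 heavy atoms by environment: 6× c (aromatic, D3) → no; 4× c (aromatic, D2) → no; 2× C (D1) → match; 1× N (D2) → no; 1× C (D2) → no; 2× N (D1) → match; 1× C (D3) → no; 1× O (D1) → match.
Summing the matching environments: 2 + 2 + 1 = 5 matching atoms.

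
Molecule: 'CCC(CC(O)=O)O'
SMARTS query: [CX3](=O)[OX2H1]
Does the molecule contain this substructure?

Yes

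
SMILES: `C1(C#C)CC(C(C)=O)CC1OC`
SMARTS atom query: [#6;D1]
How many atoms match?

3

The query [#6;D1] means: carbon bonded to exactly one heavy atom.
Check the 12 heavy atoms by environment: 3× C (D2) → no; 4× C (D3) → no; 1× O (D2) → no; 3× C (D1) → match; 1× O (D1) → no.
That gives 3 matching atoms.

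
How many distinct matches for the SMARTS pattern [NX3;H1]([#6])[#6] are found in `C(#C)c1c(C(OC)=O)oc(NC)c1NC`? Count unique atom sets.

2

[NX3;H1]([#6])[#6] is the SMARTS for a secondary amine: a trivalent nitrogen with one H, bonded to two carbons.
The molecule carries 2 separate instances of an N-methylamino group (-NHCH3) meeting every constraint; each maps to a distinct set of atoms, giving 2 matches.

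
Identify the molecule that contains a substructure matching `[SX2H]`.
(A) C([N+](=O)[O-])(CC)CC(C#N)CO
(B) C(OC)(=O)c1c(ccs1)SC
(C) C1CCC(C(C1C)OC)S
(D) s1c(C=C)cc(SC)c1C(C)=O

C

[SX2H] describes an aliphatic sulfur with two connections, one being H (a thiol).
(A) has a hydroxyl group (-OH) but it is an -OH, not an -SH.
(B) has a methylthio ether (-SCH3) but the sulfur has H0 (bonded to two carbons), not H1.
(C) contains a thiol (-SH), which satisfies every atom and bond constraint.
(D) has a methylthio ether (-SCH3) but the sulfur has H0 (bonded to two carbons), not H1.
So the answer is (C).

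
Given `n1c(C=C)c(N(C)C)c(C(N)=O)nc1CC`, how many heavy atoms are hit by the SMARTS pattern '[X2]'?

2

Check the 16 heavy atoms by environment: 2× n (aromatic, X2) → match; 4× c (aromatic, X3) → no; 3× C (X3) → no; 1× O (X1) → no; 2× N (X3) → no; 4× C (X4) → no.
That gives 2 matching atoms.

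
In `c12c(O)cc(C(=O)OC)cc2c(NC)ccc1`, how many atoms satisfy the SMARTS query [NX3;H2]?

0

The query [NX3;H2] means: aliphatic N with 3 total connections, two of them H — an -NH2 nitrogen (amine or amide).
Check the 17 heavy atoms by environment: 5× c (aromatic, H0, X3) → no; 5× c (aromatic, H1, X3) → no; 1× O (H1, X2) → no; 1× N (H1, X3) → no; 2× C (H3, X4) → no; 1× C (H0, X3) → no; 1× O (H0, X1) → no; 1× O (H0, X2) → no.
No environment satisfies the query, so 0 matching atoms.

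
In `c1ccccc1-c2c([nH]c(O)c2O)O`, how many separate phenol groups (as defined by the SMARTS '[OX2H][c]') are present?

3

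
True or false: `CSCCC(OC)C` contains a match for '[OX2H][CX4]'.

The pattern [OX2H][CX4] describes a hydroxyl oxygen bound to an sp3 (X4) carbon — an aliphatic alcohol.
The closest candidate here is a methoxy ether (-OCH3), but the oxygen has H0 (ether), not H1. No other fragment satisfies the full query, so there is no match.

False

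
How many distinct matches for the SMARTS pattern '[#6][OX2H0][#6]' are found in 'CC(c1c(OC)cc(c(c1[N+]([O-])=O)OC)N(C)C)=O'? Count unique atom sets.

2

[#6][OX2H0][#6] is the SMARTS for an ether: an aliphatic oxygen bridging two carbons with no H on the oxygen.
The molecule carries 2 separate instances of a methoxy ether (-OCH3) meeting every constraint; each maps to a distinct set of atoms, giving 2 matches.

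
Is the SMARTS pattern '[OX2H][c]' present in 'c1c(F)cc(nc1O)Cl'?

Yes

The pattern [OX2H][c] describes a hydroxyl oxygen attached to an aromatic carbon — a phenol.
The molecule carries a hydroxyl group (-OH), whose atoms satisfy every constraint of the query, so the pattern matches.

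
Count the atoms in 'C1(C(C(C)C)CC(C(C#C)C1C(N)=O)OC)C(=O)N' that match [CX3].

2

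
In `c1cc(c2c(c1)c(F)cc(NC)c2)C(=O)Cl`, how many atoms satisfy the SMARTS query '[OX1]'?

The query [OX1] means: aliphatic oxygen with one total connection — typically a carbonyl =O or an oxide.
Check the 16 heavy atoms by environment: 10× c (aromatic, X3) → no; 1× C (X3) → no; 1× O (X1) → match; 1× Cl (X1) → no; 1× F (X1) → no; 1× N (X3) → no; 1× C (X4) → no.
That gives 1 matching atom.

1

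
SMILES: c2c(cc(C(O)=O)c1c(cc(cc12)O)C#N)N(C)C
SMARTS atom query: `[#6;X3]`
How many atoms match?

11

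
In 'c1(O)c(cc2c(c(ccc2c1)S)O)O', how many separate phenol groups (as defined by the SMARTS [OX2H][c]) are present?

[OX2H][c] is the SMARTS for a phenol: a hydroxyl oxygen attached to an aromatic carbon.
The molecule carries 3 separate instances of a hydroxyl group (-OH) meeting every constraint; each maps to a distinct set of atoms, giving 3 matches.

3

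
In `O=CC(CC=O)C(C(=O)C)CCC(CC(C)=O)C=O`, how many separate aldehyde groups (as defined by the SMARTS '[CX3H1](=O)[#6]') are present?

3

[CX3H1](=O)[#6] is the SMARTS for an aldehyde: an sp2 carbon with one H, double-bonded to O and single-bonded to carbon.
The molecule carries 3 separate instances of an aldehyde (-CHO) meeting every constraint; each maps to a distinct set of atoms, giving 3 matches.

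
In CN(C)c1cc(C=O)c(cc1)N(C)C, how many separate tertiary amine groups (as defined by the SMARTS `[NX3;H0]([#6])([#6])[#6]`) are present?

[NX3;H0]([#6])([#6])[#6] is the SMARTS for a tertiary amine: a trivalent nitrogen with no H, bonded to three carbons.
The molecule carries 2 separate instances of a dimethylamino group (-N(CH3)2) meeting every constraint; each maps to a distinct set of atoms, giving 2 matches.

2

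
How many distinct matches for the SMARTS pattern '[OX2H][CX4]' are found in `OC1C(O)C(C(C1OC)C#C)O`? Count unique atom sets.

3

[OX2H][CX4] is the SMARTS for an aliphatic alcohol: a hydroxyl oxygen bound to an sp3 (X4) carbon.
The molecule carries 3 separate instances of a hydroxyl group (-OH) meeting every constraint; each maps to a distinct set of atoms, giving 3 matches.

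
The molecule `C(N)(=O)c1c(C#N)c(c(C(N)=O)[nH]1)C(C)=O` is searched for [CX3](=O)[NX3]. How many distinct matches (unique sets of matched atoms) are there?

2

[CX3](=O)[NX3] is the SMARTS for an amide: a carbonyl carbon bonded to a trivalent nitrogen.
The molecule carries 2 separate instances of a primary amide (-C(=O)NH2) meeting every constraint; each maps to a distinct set of atoms, giving 2 matches.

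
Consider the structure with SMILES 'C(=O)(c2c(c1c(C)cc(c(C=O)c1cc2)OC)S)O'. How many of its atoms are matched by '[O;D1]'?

The query [O;D1] means: aliphatic oxygen bonded to exactly one heavy atom.
Check the 19 heavy atoms by environment: 7× c (aromatic, D3) → no; 3× c (aromatic, D2) → no; 1× C (D2) → no; 3× O (D1) → match; 1× S (D1) → no; 2× C (D1) → no; 1× O (D2) → no; 1× C (D3) → no.
That gives 3 matching atoms.

3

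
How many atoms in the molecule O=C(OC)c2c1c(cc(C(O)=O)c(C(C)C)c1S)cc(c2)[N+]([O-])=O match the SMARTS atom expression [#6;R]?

10

The query [#6;R] means: carbon that is part of a ring.
Check the 24 heavy atoms by environment: 10× c (aromatic, in 6-ring) → match; 6× C (acyclic) → no; 1× S (acyclic) → no; 5× O (acyclic) → no; 1× N (charge +1, acyclic) → no; 1× O (charge -1, acyclic) → no.
That gives 10 matching atoms.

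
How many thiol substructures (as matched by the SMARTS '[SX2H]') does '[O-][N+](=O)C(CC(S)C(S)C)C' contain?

2

[SX2H] is the SMARTS for a thiol: an aliphatic sulfur with two connections, one being H.
The molecule carries 2 separate instances of a thiol (-SH) meeting every constraint; each maps to a distinct set of atoms, giving 2 matches.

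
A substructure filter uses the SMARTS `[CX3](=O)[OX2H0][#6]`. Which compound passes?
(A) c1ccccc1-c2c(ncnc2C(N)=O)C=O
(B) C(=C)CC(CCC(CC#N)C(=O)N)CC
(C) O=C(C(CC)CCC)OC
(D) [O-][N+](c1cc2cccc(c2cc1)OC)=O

[CX3](=O)[OX2H0][#6] describes a carbonyl carbon bonded to an oxygen that is itself bonded to carbon (no H on that O) (an ester).
(A) has a primary amide (-C(=O)NH2) but the carbonyl is bonded to N, not to an O-C linkage.
(B) has a primary amide (-C(=O)NH2) but the carbonyl is bonded to N, not to an O-C linkage.
(C) contains a methyl-ester group (-C(=O)OCH3), which satisfies every atom and bond constraint.
(D) has a methoxy ether (-OCH3) but the ether oxygen is not adjacent to a C=O carbon.
So the answer is (C).

C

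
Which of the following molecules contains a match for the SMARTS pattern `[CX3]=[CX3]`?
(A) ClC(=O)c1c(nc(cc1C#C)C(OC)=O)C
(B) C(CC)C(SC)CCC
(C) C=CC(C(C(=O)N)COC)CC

C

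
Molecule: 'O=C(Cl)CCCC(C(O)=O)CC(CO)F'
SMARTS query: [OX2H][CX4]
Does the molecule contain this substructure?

The pattern [OX2H][CX4] describes a hydroxyl oxygen bound to an sp3 (X4) carbon — an aliphatic alcohol.
The molecule carries a hydroxyl group (-OH), whose atoms satisfy every constraint of the query, so the pattern matches.

Yes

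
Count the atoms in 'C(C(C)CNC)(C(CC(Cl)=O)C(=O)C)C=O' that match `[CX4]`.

8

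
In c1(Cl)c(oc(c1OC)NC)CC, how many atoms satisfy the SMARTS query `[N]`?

The query [N] means: uppercase N matches aliphatic (non-aromatic) nitrogen only.
Check the 12 heavy atoms by environment: 1× o (aromatic) → no; 4× c (aromatic) → no; 1× N → match; 4× C → no; 1× Cl → no; 1× O → no.
That gives 1 matching atom.

1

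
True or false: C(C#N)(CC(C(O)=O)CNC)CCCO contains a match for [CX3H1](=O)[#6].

The pattern [CX3H1](=O)[#6] describes an sp2 carbon with one H, double-bonded to O and single-bonded to carbon — an aldehyde.
The closest candidate here is a carboxylic acid group (-C(=O)OH), but the carbonyl carbon has H0 and is bonded to O, not H1. No other fragment satisfies the full query, so there is no match.

False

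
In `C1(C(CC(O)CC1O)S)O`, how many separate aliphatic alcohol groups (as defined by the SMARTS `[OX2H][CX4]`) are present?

[OX2H][CX4] is the SMARTS for an aliphatic alcohol: a hydroxyl oxygen bound to an sp3 (X4) carbon.
The molecule carries 3 separate instances of a hydroxyl group (-OH) meeting every constraint; each maps to a distinct set of atoms, giving 3 matches.

3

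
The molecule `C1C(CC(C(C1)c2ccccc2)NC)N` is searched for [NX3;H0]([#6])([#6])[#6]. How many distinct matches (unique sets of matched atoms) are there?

[NX3;H0]([#6])([#6])[#6] is the SMARTS for a tertiary amine: a trivalent nitrogen with no H, bonded to three carbons.
The molecule has a primary amino group (-NH2), but the nitrogen has H2, not H0 with three carbons; nothing else fits, so there are 0 matches.

0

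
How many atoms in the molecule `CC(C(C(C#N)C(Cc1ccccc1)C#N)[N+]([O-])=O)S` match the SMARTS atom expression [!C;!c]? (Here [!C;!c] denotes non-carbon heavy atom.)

The query [!C;!c] means: neither aliphatic nor aromatic carbon — same as [!#6].
Check the 20 heavy atoms by environment: 8× C → no; 2× N → match; 6× c (aromatic) → no; 1× N (charge +1) → match; 1× O (charge -1) → match; 1× O → match; 1× S → match.
Summing the matching environments: 2 + 1 + 1 + 1 + 1 = 6 matching atoms.

6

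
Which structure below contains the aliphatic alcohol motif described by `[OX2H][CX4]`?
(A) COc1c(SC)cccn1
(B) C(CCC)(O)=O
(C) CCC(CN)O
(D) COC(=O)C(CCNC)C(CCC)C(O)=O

C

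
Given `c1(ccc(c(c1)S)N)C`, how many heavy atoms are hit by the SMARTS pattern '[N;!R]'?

1

The query [N;!R] means: aliphatic nitrogen not in a ring.
Check the 9 heavy atoms by environment: 6× c (aromatic, in 6-ring) → no; 1× N (acyclic) → match; 1× S (acyclic) → no; 1× C (acyclic) → no.
That gives 1 matching atom.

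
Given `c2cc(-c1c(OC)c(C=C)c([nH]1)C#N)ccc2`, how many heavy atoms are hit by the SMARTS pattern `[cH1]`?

5

The query [cH1] means: aromatic carbon bearing exactly one hydrogen.
Check the 17 heavy atoms by environment: 1× n (aromatic, H1) → no; 5× c (aromatic, H0) → no; 1× C (H0) → no; 1× N (H0) → no; 5× c (aromatic, H1) → match; 1× O (H0) → no; 1× C (H3) → no; 1× C (H1) → no; 1× C (H2) → no.
That gives 5 matching atoms.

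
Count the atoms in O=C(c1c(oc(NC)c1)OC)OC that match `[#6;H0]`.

4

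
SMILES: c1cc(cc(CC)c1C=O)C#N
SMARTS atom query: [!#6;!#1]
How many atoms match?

2

The query [!#6;!#1] means: not carbon and not hydrogen — any heteroatom.
Check the 12 heavy atoms by environment: 6× c (aromatic) → no; 4× C → no; 1× N → match; 1× O → match.
Summing the matching environments: 1 + 1 = 2 matching atoms.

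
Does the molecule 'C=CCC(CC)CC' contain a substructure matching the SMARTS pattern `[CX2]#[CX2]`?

The pattern [CX2]#[CX2] describes a carbon-carbon triple bond — an alkyne.
The closest candidate here is a vinyl group (-CH=CH2), but the C=C is a double bond; both carbons are CX3, not CX2. No other fragment satisfies the full query, so there is no match.

No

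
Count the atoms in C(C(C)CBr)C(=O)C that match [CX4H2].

2

Check the 8 heavy atoms by environment: 2× C (H2, X4) → match; 1× C (H1, X4) → no; 1× Br (H0, X1) → no; 2× C (H3, X4) → no; 1× C (H0, X3) → no; 1× O (H0, X1) → no.
That gives 2 matching atoms.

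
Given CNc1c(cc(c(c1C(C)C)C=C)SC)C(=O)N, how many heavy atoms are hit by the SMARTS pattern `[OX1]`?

1

The query [OX1] means: aliphatic oxygen with one total connection — typically a carbonyl =O or an oxide.
Check the 18 heavy atoms by environment: 6× c (aromatic, X3) → no; 1× S (X2) → no; 5× C (X4) → no; 2× N (X3) → no; 3× C (X3) → no; 1× O (X1) → match.
That gives 1 matching atom.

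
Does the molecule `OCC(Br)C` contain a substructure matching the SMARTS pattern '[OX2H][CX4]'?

Yes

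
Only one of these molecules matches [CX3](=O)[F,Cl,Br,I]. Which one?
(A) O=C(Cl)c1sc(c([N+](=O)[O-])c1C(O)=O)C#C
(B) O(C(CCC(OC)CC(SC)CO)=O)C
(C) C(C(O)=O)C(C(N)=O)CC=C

[CX3](=O)[F,Cl,Br,I] describes a carbonyl carbon bonded to a halogen (an acyl halide).
(A) contains an acyl chloride (-C(=O)Cl), which satisfies every atom and bond constraint.
(B) has a methyl-ester group (-C(=O)OCH3) but the carbonyl is bonded to -O-C, not to a halogen.
(C) has a carboxylic acid group (-C(=O)OH) but the carbonyl is bonded to -OH, not to a halogen.
So the answer is (A).

A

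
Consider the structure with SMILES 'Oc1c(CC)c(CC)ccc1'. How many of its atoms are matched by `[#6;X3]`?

6

Check the 11 heavy atoms by environment: 6× c (aromatic, X3) → match; 4× C (X4) → no; 1× O (X2) → no.
That gives 6 matching atoms.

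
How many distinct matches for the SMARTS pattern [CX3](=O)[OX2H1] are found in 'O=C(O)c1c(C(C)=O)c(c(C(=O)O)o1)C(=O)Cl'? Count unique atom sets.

[CX3](=O)[OX2H1] is the SMARTS for a carboxylic acid: an sp2 carbon double-bonded to O and single-bonded to an -OH oxygen.
The molecule carries 2 separate instances of a carboxylic acid group (-C(=O)OH) meeting every constraint; each maps to a distinct set of atoms, giving 2 matches.

2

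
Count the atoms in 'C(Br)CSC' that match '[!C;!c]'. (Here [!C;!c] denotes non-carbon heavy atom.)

2

The query [!C;!c] means: neither aliphatic nor aromatic carbon — same as [!#6].
Check the 5 heavy atoms by environment: 3× C → no; 1× S → match; 1× Br → match.
Summing the matching environments: 1 + 1 = 2 matching atoms.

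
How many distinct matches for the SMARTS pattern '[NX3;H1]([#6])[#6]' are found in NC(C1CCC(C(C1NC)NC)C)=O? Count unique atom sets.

[NX3;H1]([#6])[#6] is the SMARTS for a secondary amine: a trivalent nitrogen with one H, bonded to two carbons.
The molecule carries 2 separate instances of an N-methylamino group (-NHCH3) meeting every constraint; each maps to a distinct set of atoms, giving 2 matches.

2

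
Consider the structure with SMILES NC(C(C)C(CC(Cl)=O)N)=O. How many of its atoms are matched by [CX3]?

The query [CX3] means: C with X3: aliphatic carbon with exactly 3 total connections.
Check the 11 heavy atoms by environment: 4× C (X4) → no; 2× C (X3) → match; 2× O (X1) → no; 2× N (X3) → no; 1× Cl (X1) → no.
That gives 2 matching atoms.

2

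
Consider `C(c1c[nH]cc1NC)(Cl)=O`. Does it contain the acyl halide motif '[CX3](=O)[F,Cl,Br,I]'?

Yes

The pattern [CX3](=O)[F,Cl,Br,I] describes a carbonyl carbon bonded to a halogen — an acyl halide.
The molecule carries an acyl chloride (-C(=O)Cl), whose atoms satisfy every constraint of the query, so the pattern matches.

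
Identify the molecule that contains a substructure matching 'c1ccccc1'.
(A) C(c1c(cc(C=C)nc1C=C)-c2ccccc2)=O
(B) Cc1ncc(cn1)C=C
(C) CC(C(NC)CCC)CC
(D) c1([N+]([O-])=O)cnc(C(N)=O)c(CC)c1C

A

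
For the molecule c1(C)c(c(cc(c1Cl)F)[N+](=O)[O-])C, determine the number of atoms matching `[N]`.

1

Check the 13 heavy atoms by environment: 6× c (aromatic) → no; 1× F → no; 2× C → no; 1× N (charge +1) → match; 1× O (charge -1) → no; 1× O → no; 1× Cl → no.
That gives 1 matching atom.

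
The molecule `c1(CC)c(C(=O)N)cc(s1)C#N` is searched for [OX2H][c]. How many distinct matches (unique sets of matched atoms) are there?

0

[OX2H][c] is the SMARTS for a phenol: a hydroxyl oxygen attached to an aromatic carbon.
No fragment in the molecule satisfies every constraint, giving 0 matches.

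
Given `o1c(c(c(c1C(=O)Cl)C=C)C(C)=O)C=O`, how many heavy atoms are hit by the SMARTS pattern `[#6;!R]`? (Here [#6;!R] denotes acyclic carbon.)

Check the 15 heavy atoms by environment: 1× o (aromatic, in 5-ring) → no; 4× c (aromatic, in 5-ring) → no; 6× C (acyclic) → match; 3× O (acyclic) → no; 1× Cl (acyclic) → no.
That gives 6 matching atoms.

6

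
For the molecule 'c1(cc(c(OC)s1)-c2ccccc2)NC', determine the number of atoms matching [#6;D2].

6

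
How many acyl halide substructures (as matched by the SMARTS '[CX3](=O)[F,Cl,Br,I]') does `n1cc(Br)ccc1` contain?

[CX3](=O)[F,Cl,Br,I] is the SMARTS for an acyl halide: a carbonyl carbon bonded to a halogen.
No fragment in the molecule satisfies every constraint, giving 0 matches.

0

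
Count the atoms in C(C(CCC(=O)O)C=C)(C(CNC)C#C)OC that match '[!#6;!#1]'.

4

Check the 17 heavy atoms by environment: 13× C → no; 1× N → match; 3× O → match.
Summing the matching environments: 1 + 3 = 4 matching atoms.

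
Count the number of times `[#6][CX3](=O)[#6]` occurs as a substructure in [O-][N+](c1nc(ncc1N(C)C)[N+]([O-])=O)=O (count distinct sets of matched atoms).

0

[#6][CX3](=O)[#6] is the SMARTS for a ketone: a carbonyl carbon (no H) flanked by two carbons.
No fragment in the molecule satisfies every constraint, giving 0 matches.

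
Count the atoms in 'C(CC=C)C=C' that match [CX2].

0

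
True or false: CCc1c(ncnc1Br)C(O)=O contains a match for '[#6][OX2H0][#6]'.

The pattern [#6][OX2H0][#6] describes an aliphatic oxygen bridging two carbons with no H on the oxygen — an ether.
The closest candidate here is a carboxylic acid group (-C(=O)OH), but the -OH oxygen has H1; the =O is OX1, not OX2. No other fragment satisfies the full query, so there is no match.

False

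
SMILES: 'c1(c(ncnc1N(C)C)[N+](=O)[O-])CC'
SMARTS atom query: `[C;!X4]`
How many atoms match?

The query [C;!X4] means: aliphatic carbon that does not have four total connections.
Check the 14 heavy atoms by environment: 2× n (aromatic, X2) → no; 4× c (aromatic, X3) → no; 4× C (X4) → no; 1× N (X3) → no; 1× N (charge +1, X3) → no; 1× O (charge -1, X1) → no; 1× O (X1) → no.
No environment satisfies the query, so 0 matching atoms.

0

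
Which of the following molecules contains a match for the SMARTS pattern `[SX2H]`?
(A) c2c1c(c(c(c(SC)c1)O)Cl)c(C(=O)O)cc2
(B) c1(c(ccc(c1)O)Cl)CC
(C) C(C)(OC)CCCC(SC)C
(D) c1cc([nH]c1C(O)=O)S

D

[SX2H] describes an aliphatic sulfur with two connections, one being H (a thiol).
(A) has a methylthio ether (-SCH3) but the sulfur has H0 (bonded to two carbons), not H1.
(B) has a hydroxyl group (-OH) but it is an -OH, not an -SH.
(C) has a methylthio ether (-SCH3) but the sulfur has H0 (bonded to two carbons), not H1.
(D) contains a thiol (-SH), which satisfies every atom and bond constraint.
So the answer is (D).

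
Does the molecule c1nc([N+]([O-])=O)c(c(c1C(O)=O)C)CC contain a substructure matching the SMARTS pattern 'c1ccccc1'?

No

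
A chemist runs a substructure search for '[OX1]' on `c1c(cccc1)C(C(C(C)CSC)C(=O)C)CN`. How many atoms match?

Check the 18 heavy atoms by environment: 8× C (X4) → no; 1× N (X3) → no; 1× S (X2) → no; 1× C (X3) → no; 1× O (X1) → match; 6× c (aromatic, X3) → no.
That gives 1 matching atom.

1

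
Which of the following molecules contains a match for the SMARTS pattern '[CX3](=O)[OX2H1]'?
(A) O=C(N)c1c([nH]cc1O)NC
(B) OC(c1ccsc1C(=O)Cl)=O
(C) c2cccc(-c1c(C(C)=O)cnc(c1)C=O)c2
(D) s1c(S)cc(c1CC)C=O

B

[CX3](=O)[OX2H1] describes an sp2 carbon double-bonded to O and single-bonded to an -OH oxygen (a carboxylic acid).
(A) has a primary amide (-C(=O)NH2) but the carbonyl is bonded to N, not to an -OH oxygen.
(B) contains a carboxylic acid group (-C(=O)OH), which satisfies every atom and bond constraint.
(C) has an aldehyde (-CHO) but there is no singly-bonded oxygen on the carbonyl carbon.
(D) has an aldehyde (-CHO) but there is no singly-bonded oxygen on the carbonyl carbon.
So the answer is (B).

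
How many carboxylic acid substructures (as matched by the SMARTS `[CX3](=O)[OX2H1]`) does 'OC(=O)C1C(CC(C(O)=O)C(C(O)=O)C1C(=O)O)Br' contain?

4

[CX3](=O)[OX2H1] is the SMARTS for a carboxylic acid: an sp2 carbon double-bonded to O and single-bonded to an -OH oxygen.
The molecule carries 4 separate instances of a carboxylic acid group (-C(=O)OH) meeting every constraint; each maps to a distinct set of atoms, giving 4 matches.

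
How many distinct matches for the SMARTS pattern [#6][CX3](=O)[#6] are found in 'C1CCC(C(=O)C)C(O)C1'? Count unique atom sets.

1

[#6][CX3](=O)[#6] is the SMARTS for a ketone: a carbonyl carbon (no H) flanked by two carbons.
Exactly one fragment in the molecule meets all constraints, giving 1 match.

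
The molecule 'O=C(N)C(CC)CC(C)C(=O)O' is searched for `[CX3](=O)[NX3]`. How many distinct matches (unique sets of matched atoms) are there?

1

[CX3](=O)[NX3] is the SMARTS for an amide: a carbonyl carbon bonded to a trivalent nitrogen.
Exactly one fragment in the molecule meets all constraints, giving 1 match.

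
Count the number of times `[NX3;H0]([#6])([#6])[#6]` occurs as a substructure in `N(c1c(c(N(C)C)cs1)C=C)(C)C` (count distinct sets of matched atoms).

2

[NX3;H0]([#6])([#6])[#6] is the SMARTS for a tertiary amine: a trivalent nitrogen with no H, bonded to three carbons.
The molecule carries 2 separate instances of a dimethylamino group (-N(CH3)2) meeting every constraint; each maps to a distinct set of atoms, giving 2 matches.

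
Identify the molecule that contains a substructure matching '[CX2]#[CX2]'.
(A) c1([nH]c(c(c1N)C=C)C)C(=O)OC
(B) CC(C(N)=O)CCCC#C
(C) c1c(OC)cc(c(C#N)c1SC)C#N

B

[CX2]#[CX2] describes a carbon-carbon triple bond (an alkyne).
(A) has a vinyl group (-CH=CH2) but the C=C is a double bond; both carbons are CX3, not CX2.
(B) contains an ethynyl group (-C#CH), which satisfies every atom and bond constraint.
(C) has a nitrile (-C#N) but the triple bond is C#N, not C#C.
So the answer is (B).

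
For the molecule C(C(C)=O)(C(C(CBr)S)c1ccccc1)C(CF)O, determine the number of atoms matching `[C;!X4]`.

1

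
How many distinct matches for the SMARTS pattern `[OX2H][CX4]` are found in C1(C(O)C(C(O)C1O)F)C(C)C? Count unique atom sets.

3

[OX2H][CX4] is the SMARTS for an aliphatic alcohol: a hydroxyl oxygen bound to an sp3 (X4) carbon.
The molecule carries 3 separate instances of a hydroxyl group (-OH) meeting every constraint; each maps to a distinct set of atoms, giving 3 matches.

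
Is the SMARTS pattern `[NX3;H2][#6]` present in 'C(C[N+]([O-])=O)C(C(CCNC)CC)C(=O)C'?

No

The pattern [NX3;H2][#6] describes a trivalent nitrogen with two H attached to carbon — a primary amine.
The closest candidate here is a nitro group (-[N+](=O)[O-]), but the nitrogen is [N+] with no H, not NX3H2. No other fragment satisfies the full query, so there is no match.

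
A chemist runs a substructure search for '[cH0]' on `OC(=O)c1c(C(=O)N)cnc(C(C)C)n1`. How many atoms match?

3

The query [cH0] means: aromatic carbon with no attached hydrogen (substituted or ring-fusion).
Check the 15 heavy atoms by environment: 2× n (aromatic, H0) → no; 3× c (aromatic, H0) → match; 1× c (aromatic, H1) → no; 1× C (H1) → no; 2× C (H3) → no; 2× C (H0) → no; 2× O (H0) → no; 1× N (H2) → no; 1× O (H1) → no.
That gives 3 matching atoms.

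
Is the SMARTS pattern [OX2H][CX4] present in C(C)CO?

Yes

The pattern [OX2H][CX4] describes a hydroxyl oxygen bound to an sp3 (X4) carbon — an aliphatic alcohol.
The molecule carries a hydroxyl group (-OH), whose atoms satisfy every constraint of the query, so the pattern matches.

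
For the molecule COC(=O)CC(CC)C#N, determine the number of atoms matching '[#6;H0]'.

2

The query [#6;H0] means: any carbon with no attached hydrogen.
Check the 10 heavy atoms by environment: 2× C (H2) → no; 1× C (H1) → no; 2× C (H3) → no; 2× C (H0) → match; 2× O (H0) → no; 1× N (H0) → no.
That gives 2 matching atoms.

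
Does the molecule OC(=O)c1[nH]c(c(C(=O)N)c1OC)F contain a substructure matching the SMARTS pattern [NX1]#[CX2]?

The pattern [NX1]#[CX2] describes a nitrogen triple-bonded to a two-connected carbon — a nitrile.
The closest candidate here is a primary amide (-C(=O)NH2), but the nitrogen is NX3, not NX1. No other fragment satisfies the full query, so there is no match.

No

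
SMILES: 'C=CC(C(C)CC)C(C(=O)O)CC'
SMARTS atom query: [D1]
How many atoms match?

6

The query [D1] means: atom with exactly one heavy-atom neighbour (degree 1).
Check the 13 heavy atoms by environment: 4× C (D1) → match; 4× C (D3) → no; 3× C (D2) → no; 2× O (D1) → match.
Summing the matching environments: 4 + 2 = 6 matching atoms.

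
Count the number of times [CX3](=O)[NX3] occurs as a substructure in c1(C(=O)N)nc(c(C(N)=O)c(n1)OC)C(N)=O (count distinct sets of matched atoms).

[CX3](=O)[NX3] is the SMARTS for an amide: a carbonyl carbon bonded to a trivalent nitrogen.
The molecule carries 3 separate instances of a primary amide (-C(=O)NH2) meeting every constraint; each maps to a distinct set of atoms, giving 3 matches.

3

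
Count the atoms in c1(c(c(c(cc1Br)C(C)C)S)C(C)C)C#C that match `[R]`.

6

Check the 16 heavy atoms by environment: 6× c (aromatic, in 6-ring) → match; 1× S (acyclic) → no; 1× Br (acyclic) → no; 8× C (acyclic) → no.
That gives 6 matching atoms.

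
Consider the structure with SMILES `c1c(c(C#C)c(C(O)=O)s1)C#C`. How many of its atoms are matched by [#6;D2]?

Check the 12 heavy atoms by environment: 1× s (aromatic, D2) → no; 1× c (aromatic, D2) → match; 3× c (aromatic, D3) → no; 1× C (D3) → no; 2× O (D1) → no; 2× C (D2) → match; 2× C (D1) → no.
Summing the matching environments: 1 + 2 = 3 matching atoms.

3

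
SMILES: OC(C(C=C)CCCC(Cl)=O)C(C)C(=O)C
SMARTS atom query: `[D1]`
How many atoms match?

7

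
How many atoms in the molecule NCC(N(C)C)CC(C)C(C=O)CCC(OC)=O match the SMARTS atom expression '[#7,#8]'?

5

Check the 18 heavy atoms by environment: 13× C → no; 3× O → match; 2× N → match.
Summing the matching environments: 3 + 2 = 5 matching atoms.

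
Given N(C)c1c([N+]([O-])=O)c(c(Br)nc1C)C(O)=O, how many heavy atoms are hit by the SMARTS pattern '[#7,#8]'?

7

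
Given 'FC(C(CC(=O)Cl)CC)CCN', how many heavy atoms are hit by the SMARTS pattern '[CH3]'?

1

Check the 12 heavy atoms by environment: 4× C (H2) → no; 2× C (H1) → no; 1× C (H0) → no; 1× O (H0) → no; 1× Cl (H0) → no; 1× F (H0) → no; 1× N (H2) → no; 1× C (H3) → match.
That gives 1 matching atom.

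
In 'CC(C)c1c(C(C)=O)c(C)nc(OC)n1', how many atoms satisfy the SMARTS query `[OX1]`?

The query [OX1] means: aliphatic oxygen with one total connection — typically a carbonyl =O or an oxide.
Check the 15 heavy atoms by environment: 2× n (aromatic, X2) → no; 4× c (aromatic, X3) → no; 6× C (X4) → no; 1× O (X2) → no; 1× C (X3) → no; 1× O (X1) → match.
That gives 1 matching atom.

1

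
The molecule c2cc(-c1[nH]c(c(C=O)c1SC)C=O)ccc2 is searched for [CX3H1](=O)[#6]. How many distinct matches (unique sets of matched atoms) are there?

2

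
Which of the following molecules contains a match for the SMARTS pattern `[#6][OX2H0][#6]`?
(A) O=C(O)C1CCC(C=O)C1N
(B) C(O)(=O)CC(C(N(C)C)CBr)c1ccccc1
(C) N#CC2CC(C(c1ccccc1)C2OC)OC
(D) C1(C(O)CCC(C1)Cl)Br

[#6][OX2H0][#6] describes an aliphatic oxygen bridging two carbons with no H on the oxygen (an ether).
(A) has a carboxylic acid group (-C(=O)OH) but the -OH oxygen has H1; the =O is OX1, not OX2.
(B) has a carboxylic acid group (-C(=O)OH) but the -OH oxygen has H1; the =O is OX1, not OX2.
(C) contains a methoxy ether (-OCH3), which satisfies every atom and bond constraint.
(D) has a hydroxyl group (-OH) but the oxygen has H1, not H0 bridging two carbons.
So the answer is (C).

C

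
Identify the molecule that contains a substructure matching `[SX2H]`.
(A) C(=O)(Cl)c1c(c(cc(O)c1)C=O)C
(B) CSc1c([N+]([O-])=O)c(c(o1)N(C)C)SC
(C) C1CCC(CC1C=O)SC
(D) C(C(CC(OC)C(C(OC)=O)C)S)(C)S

D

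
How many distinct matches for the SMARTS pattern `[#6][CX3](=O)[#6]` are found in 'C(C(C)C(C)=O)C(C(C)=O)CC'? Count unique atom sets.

[#6][CX3](=O)[#6] is the SMARTS for a ketone: a carbonyl carbon (no H) flanked by two carbons.
The molecule carries 2 separate instances of an acetyl/ketone group (-C(=O)CH3) meeting every constraint; each maps to a distinct set of atoms, giving 2 matches.

2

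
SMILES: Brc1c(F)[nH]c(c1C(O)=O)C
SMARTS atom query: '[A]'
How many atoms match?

6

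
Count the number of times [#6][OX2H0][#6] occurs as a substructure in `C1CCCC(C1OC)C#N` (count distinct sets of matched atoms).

[#6][OX2H0][#6] is the SMARTS for an ether: an aliphatic oxygen bridging two carbons with no H on the oxygen.
Exactly one fragment in the molecule meets all constraints, giving 1 match.

1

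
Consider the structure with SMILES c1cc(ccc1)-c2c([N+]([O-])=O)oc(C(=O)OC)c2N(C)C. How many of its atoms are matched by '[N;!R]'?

The query [N;!R] means: aliphatic nitrogen not in a ring.
Check the 21 heavy atoms by environment: 1× o (aromatic, in 5-ring) → no; 4× c (aromatic, in 5-ring) → no; 1× N (charge +1, acyclic) → match; 1× O (charge -1, acyclic) → no; 3× O (acyclic) → no; 1× N (acyclic) → match; 4× C (acyclic) → no; 6× c (aromatic, in 6-ring) → no.
Summing the matching environments: 1 + 1 = 2 matching atoms.

2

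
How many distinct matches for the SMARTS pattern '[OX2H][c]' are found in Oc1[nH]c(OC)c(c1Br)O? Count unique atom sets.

2

[OX2H][c] is the SMARTS for a phenol: a hydroxyl oxygen attached to an aromatic carbon.
The molecule carries 2 separate instances of a hydroxyl group (-OH) meeting every constraint; each maps to a distinct set of atoms, giving 2 matches.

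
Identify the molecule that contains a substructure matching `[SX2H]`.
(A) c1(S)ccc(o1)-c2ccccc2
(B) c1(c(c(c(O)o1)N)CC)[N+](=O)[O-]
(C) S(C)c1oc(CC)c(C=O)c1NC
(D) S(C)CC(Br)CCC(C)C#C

A

[SX2H] describes an aliphatic sulfur with two connections, one being H (a thiol).
(A) contains a thiol (-SH), which satisfies every atom and bond constraint.
(B) has a hydroxyl group (-OH) but it is an -OH, not an -SH.
(C) has a methylthio ether (-SCH3) but the sulfur has H0 (bonded to two carbons), not H1.
(D) has a methylthio ether (-SCH3) but the sulfur has H0 (bonded to two carbons), not H1.
So the answer is (A).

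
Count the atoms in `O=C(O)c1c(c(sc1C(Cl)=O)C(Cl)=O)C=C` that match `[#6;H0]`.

The query [#6;H0] means: any carbon with no attached hydrogen.
Check the 16 heavy atoms by environment: 1× s (aromatic, H0) → no; 4× c (aromatic, H0) → match; 3× C (H0) → match; 3× O (H0) → no; 2× Cl (H0) → no; 1× O (H1) → no; 1× C (H1) → no; 1× C (H2) → no.
Summing the matching environments: 4 + 3 = 7 matching atoms.

7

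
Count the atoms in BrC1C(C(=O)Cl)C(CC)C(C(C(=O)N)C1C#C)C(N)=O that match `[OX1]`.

3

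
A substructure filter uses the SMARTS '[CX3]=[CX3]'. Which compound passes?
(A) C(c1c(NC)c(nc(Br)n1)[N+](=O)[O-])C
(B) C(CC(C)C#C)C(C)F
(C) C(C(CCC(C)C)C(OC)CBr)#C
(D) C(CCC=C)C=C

[CX3]=[CX3] describes a non-aromatic C=C double bond between two sp2 carbons (an alkene).
(A) has an ethyl group (-CH2CH3) but its C-C bond is a single bond between CX4 carbons, not CX3=CX3.
(B) has an ethynyl group (-C#CH) but the C-C bond is a triple bond, not a double bond.
(C) has an ethynyl group (-C#CH) but the C-C bond is a triple bond, not a double bond.
(D) contains a vinyl group (-CH=CH2), which satisfies every atom and bond constraint.
So the answer is (D).

D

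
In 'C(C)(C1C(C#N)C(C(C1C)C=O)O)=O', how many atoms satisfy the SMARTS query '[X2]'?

2

The query [X2] means: any atom with exactly two total connections (bonds + H).
Check the 14 heavy atoms by environment: 7× C (X4) → no; 1× O (X2) → match; 2× C (X3) → no; 2× O (X1) → no; 1× C (X2) → match; 1× N (X1) → no.
Summing the matching environments: 1 + 1 = 2 matching atoms.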